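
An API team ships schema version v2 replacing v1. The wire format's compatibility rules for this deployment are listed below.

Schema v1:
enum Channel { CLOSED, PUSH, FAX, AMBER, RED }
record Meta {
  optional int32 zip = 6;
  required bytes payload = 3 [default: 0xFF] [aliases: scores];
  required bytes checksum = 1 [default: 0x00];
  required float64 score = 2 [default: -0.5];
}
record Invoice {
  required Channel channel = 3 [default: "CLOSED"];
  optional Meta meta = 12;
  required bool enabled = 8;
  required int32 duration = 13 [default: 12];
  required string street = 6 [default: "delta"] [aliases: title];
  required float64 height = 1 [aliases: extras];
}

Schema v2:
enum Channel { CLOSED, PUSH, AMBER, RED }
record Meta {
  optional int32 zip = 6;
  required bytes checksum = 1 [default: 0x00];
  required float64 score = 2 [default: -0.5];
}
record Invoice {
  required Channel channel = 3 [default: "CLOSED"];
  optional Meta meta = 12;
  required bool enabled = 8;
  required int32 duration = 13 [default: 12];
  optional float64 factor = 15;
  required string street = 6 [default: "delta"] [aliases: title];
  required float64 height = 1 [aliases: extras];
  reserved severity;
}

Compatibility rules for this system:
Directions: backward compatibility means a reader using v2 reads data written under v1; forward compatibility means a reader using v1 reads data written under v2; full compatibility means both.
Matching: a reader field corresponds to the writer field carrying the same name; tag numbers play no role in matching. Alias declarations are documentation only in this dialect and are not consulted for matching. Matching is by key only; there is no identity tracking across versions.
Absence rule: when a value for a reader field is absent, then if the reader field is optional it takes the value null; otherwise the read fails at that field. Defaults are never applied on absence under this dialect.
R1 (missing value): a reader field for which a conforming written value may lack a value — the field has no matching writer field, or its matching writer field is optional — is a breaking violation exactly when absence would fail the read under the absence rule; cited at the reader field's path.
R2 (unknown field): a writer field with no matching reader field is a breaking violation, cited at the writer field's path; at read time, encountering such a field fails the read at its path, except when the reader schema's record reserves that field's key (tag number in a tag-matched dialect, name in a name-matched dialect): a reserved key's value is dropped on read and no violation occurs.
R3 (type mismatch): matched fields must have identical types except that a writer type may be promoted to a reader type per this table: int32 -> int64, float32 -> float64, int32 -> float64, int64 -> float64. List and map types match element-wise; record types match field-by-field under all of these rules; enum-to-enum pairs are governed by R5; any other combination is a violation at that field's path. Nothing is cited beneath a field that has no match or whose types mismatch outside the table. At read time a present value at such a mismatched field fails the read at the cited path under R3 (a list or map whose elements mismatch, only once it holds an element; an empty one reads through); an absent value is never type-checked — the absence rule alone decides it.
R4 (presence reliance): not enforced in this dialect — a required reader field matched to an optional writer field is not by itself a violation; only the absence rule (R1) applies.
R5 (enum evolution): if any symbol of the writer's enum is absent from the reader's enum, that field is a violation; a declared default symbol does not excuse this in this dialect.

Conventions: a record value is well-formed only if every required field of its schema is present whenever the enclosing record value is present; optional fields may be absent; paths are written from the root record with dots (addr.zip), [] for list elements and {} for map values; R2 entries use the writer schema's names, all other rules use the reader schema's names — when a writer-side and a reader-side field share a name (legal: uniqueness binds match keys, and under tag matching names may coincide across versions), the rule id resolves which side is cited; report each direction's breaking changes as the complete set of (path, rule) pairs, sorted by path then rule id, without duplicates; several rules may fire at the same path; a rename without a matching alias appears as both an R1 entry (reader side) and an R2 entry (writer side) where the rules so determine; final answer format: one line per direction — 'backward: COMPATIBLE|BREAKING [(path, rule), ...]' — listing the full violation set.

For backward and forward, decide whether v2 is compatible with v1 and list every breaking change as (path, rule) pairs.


backward: BREAKING [(channel, R5), (meta.payload, R2)]; forward: BREAKING [(factor, R2), (meta.payload, R1)]

arrows below run writer -> reader for Invoice
checking backward for Invoice: reader v2 against writer v1:
  channel: Channel -> Channel, writer required; from channel
  meta: Meta -> Meta, writer optional; from meta
  enabled: bool -> bool, writer required; from enabled
  duration: int32 -> int32, writer required; from duration
  factor: no writer-side match
  street: string -> string, writer required; from street
  height: float64 -> float64, writer required; from height
  meta.zip: int32 -> int32, writer optional; from meta.zip
  meta.checksum: bytes -> bytes, writer required; from meta.checksum
  meta.score: float64 -> float64, writer required; from meta.score
  meta.payload (writer side), unknown to reader
  rule R5 violated at channel
  rule R2 violated at meta.payload
  => backward: BREAKING (2)
checking forward for Invoice: reader v1 against writer v2:
  channel: Channel -> Channel, writer required; from channel
  meta: Meta -> Meta, writer optional; from meta
  enabled: bool -> bool, writer required; from enabled
  duration: int32 -> int32, writer required; from duration
  street: string -> string, writer required; from street
  height: float64 -> float64, writer required; from height
  factor (writer side), unknown to reader
  meta.zip: int32 -> int32, writer optional; from meta.zip
  meta.payload: no writer-side match
  meta.checksum: bytes -> bytes, writer required; from meta.checksum
  meta.score: float64 -> float64, writer required; from meta.score
  rule R2 violated at factor
  rule R1 violated at meta.payload
  => forward: BREAKING (2)


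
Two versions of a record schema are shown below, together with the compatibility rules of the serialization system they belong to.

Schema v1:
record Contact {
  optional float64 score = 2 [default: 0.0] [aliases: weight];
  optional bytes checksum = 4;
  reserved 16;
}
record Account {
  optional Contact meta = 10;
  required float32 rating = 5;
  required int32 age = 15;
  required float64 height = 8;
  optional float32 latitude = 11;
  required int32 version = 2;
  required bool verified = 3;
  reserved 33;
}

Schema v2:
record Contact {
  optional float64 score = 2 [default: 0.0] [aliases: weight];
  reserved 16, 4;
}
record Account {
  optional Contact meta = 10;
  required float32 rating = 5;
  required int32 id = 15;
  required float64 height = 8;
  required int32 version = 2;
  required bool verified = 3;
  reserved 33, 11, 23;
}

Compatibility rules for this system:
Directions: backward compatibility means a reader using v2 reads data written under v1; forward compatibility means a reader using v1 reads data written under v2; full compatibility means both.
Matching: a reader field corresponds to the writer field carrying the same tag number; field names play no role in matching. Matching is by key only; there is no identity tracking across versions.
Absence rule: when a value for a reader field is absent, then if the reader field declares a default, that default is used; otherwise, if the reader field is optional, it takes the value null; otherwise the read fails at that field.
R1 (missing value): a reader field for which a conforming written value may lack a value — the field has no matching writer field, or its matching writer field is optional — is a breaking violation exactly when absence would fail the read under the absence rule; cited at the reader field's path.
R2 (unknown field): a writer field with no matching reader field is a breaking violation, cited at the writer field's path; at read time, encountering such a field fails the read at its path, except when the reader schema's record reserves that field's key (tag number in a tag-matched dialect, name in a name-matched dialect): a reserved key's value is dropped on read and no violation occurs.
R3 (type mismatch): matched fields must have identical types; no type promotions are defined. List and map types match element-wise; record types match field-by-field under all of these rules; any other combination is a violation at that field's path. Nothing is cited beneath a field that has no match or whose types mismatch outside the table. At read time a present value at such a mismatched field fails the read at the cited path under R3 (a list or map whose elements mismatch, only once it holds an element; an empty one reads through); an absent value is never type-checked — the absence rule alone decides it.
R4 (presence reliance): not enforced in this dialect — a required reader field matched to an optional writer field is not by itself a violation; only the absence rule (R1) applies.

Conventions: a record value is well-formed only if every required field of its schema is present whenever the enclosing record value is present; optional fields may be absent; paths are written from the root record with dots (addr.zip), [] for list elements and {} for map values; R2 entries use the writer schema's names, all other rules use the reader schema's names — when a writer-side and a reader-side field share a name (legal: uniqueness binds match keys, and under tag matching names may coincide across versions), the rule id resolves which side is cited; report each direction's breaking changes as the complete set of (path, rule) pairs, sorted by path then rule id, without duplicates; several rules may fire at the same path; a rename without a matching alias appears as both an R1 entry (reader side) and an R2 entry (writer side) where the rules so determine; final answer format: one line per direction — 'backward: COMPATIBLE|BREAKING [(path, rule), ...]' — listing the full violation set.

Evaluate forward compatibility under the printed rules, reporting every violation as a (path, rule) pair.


in Account below, arrows point writer -> reader
forward pass over Account, reader schema v1, writer schema v2:
  meta: Contact -> Contact, writer optional; from meta
  rating: float32 -> float32, writer required; from rating
  age: int32 -> int32, writer required; from id
  height: float64 -> float64, writer required; from height
  latitude has no writer counterpart
  version: int32 -> int32, writer required; from version
  verified: bool -> bool, writer required; from verified
  meta.score: float64 -> float64, writer optional; from meta.score
  meta.checksum has no writer counterpart
  => forward verdict for Account: COMPATIBLE, no violations
remaining Account differences; none change what is asked:
  renamed field age to id in record Account -> no rule fires on it in Account's dialect; the asked verdict holds
  removed field checksum from record Contact (its key 4 joins the reserved list) -> no rule fires on it in Account's dialect; the asked verdict holds
  removed field latitude from record Account (its key 11 joins the reserved list) -> no rule fires on it in Account's dialect; the asked verdict holds

forward: COMPATIBLE []


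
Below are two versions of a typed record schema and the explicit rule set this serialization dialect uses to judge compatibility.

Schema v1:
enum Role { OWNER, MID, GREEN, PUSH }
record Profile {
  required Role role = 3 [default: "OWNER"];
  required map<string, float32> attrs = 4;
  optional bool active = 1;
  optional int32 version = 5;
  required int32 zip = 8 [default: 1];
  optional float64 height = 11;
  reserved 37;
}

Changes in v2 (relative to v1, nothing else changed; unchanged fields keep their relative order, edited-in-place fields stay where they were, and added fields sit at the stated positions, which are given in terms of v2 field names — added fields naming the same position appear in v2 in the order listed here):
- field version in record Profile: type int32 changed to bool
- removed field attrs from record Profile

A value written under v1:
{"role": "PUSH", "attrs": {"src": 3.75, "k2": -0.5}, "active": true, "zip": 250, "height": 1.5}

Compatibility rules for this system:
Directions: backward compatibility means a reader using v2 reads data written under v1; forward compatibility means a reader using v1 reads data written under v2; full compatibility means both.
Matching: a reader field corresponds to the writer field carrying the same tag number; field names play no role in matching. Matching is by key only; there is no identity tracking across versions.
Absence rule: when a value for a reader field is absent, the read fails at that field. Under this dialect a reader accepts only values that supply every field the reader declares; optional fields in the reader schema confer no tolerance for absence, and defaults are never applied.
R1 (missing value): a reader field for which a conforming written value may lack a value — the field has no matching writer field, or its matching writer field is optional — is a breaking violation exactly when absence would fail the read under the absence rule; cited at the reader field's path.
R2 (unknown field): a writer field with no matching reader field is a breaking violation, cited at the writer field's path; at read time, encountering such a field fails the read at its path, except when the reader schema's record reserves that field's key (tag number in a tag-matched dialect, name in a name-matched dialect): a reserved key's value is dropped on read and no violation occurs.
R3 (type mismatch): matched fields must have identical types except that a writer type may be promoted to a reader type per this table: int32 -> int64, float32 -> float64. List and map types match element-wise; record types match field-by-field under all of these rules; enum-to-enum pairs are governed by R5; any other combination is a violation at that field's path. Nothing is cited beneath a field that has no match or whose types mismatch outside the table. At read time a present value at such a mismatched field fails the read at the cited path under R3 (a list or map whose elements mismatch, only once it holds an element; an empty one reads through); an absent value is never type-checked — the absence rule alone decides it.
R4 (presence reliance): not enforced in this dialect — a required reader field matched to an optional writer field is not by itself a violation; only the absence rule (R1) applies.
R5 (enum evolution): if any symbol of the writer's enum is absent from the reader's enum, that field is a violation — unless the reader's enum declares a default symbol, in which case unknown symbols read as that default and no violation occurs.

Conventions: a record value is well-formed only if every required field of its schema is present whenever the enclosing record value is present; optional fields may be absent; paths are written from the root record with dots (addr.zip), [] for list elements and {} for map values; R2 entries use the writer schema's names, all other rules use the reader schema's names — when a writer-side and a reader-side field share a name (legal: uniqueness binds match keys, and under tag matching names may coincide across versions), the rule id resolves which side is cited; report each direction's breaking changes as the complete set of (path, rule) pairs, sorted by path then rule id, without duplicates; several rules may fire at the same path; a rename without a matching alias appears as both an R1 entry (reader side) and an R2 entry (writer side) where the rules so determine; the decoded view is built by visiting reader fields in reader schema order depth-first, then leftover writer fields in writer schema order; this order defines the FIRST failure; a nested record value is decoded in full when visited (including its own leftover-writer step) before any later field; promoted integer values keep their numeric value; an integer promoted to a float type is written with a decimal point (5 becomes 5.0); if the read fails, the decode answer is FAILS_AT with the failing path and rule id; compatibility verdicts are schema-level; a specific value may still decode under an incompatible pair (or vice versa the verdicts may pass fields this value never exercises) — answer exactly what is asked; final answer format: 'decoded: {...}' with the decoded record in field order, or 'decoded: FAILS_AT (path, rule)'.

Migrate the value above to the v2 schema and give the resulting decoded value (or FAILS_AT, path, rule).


arrows below run writer -> reader for Profile
migrating the Profile value to v2:
  role := "PUSH"
  active := true
  read fails at version under R1 (no fill)
  => FAILS_AT (version, R1)
ruling out the remaining Profile differences:
  removed field attrs from record Profile -> shifts the Profile verdicts, not this decode

decoded: FAILS_AT (version, R1)


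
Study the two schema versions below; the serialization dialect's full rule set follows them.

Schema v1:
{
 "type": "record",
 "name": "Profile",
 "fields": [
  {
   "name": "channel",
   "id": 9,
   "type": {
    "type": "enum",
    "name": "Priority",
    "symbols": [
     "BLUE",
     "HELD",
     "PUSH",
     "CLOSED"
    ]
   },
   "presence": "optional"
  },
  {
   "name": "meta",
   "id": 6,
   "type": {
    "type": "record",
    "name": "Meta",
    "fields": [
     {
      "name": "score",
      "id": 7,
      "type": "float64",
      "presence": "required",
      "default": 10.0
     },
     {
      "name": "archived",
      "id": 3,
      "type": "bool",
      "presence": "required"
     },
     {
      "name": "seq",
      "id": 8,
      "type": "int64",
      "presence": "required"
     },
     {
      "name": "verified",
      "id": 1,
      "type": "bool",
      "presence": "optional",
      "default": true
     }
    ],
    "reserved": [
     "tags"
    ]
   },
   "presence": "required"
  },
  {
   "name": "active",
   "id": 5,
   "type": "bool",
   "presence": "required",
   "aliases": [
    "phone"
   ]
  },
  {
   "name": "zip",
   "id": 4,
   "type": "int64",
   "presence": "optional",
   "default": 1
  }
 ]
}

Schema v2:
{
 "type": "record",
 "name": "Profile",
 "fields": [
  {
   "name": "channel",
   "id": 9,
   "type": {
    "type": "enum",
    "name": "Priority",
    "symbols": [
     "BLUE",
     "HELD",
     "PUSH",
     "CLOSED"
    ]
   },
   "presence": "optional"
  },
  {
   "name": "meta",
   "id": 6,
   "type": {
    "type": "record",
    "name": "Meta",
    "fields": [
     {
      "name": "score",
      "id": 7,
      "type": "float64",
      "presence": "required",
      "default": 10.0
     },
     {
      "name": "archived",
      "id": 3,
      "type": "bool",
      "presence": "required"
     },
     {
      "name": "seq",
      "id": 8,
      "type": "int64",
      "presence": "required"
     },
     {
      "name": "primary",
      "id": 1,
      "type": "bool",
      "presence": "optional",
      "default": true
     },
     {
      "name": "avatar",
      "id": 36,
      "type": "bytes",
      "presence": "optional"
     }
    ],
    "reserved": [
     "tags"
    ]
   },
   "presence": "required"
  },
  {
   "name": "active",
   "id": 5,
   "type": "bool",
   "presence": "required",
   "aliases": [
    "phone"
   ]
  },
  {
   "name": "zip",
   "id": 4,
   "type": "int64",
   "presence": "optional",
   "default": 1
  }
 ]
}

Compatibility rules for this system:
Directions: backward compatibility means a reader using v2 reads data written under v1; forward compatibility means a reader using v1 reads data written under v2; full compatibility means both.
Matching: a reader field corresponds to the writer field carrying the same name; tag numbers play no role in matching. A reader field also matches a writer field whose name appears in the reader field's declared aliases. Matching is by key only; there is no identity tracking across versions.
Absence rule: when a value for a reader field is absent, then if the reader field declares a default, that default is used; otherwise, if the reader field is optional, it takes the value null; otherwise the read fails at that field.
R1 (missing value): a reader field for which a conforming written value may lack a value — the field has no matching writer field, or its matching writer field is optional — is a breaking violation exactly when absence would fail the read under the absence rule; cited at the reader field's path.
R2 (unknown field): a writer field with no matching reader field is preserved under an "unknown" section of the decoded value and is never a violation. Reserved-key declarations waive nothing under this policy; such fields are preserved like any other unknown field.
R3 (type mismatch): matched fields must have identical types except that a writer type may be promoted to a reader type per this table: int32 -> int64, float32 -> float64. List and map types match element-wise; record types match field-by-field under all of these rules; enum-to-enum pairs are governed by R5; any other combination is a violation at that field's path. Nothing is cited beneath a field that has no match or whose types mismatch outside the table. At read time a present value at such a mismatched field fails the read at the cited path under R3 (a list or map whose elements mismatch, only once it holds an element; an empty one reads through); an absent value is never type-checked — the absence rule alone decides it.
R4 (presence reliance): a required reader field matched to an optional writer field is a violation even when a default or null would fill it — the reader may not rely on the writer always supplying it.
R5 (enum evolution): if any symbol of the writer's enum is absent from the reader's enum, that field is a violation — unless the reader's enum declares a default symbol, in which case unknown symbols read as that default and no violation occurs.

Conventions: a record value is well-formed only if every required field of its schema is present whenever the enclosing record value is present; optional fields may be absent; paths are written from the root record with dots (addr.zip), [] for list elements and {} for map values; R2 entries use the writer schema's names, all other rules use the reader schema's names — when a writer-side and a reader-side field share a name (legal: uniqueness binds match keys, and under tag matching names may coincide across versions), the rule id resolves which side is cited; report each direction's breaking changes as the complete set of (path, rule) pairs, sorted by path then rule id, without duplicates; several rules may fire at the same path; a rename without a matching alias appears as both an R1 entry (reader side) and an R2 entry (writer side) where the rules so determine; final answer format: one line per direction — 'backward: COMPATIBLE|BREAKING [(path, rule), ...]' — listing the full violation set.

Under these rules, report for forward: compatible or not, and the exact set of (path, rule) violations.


forward: COMPATIBLE []

in Profile below, arrows point writer -> reader
forward pass over Profile, reader schema v1, writer schema v2:
  channel: paired with writer channel (Priority -> Priority; writer optional)
  meta: paired with writer meta (Meta -> Meta; writer required)
  active: paired with writer active (bool -> bool; writer required)
  zip: paired with writer zip (int64 -> int64; writer optional)
  meta.score: paired with writer meta.score (float64 -> float64; writer required)
  meta.archived: paired with writer meta.archived (bool -> bool; writer required)
  meta.seq: paired with writer meta.seq (int64 -> int64; writer required)
  no writer field matches reader meta.verified
  writer field meta.primary has no reader counterpart
  writer field meta.avatar has no reader counterpart
  => forward: COMPATIBLE
ruling out the remaining Profile differences:
  added field avatar to record Meta: optional bytes, tag 36 (in v2 it sits last) -> triggers nothing under Profile's printed rules — same verdict
  renamed field verified to primary in record Meta -> triggers nothing under Profile's printed rules — same verdict


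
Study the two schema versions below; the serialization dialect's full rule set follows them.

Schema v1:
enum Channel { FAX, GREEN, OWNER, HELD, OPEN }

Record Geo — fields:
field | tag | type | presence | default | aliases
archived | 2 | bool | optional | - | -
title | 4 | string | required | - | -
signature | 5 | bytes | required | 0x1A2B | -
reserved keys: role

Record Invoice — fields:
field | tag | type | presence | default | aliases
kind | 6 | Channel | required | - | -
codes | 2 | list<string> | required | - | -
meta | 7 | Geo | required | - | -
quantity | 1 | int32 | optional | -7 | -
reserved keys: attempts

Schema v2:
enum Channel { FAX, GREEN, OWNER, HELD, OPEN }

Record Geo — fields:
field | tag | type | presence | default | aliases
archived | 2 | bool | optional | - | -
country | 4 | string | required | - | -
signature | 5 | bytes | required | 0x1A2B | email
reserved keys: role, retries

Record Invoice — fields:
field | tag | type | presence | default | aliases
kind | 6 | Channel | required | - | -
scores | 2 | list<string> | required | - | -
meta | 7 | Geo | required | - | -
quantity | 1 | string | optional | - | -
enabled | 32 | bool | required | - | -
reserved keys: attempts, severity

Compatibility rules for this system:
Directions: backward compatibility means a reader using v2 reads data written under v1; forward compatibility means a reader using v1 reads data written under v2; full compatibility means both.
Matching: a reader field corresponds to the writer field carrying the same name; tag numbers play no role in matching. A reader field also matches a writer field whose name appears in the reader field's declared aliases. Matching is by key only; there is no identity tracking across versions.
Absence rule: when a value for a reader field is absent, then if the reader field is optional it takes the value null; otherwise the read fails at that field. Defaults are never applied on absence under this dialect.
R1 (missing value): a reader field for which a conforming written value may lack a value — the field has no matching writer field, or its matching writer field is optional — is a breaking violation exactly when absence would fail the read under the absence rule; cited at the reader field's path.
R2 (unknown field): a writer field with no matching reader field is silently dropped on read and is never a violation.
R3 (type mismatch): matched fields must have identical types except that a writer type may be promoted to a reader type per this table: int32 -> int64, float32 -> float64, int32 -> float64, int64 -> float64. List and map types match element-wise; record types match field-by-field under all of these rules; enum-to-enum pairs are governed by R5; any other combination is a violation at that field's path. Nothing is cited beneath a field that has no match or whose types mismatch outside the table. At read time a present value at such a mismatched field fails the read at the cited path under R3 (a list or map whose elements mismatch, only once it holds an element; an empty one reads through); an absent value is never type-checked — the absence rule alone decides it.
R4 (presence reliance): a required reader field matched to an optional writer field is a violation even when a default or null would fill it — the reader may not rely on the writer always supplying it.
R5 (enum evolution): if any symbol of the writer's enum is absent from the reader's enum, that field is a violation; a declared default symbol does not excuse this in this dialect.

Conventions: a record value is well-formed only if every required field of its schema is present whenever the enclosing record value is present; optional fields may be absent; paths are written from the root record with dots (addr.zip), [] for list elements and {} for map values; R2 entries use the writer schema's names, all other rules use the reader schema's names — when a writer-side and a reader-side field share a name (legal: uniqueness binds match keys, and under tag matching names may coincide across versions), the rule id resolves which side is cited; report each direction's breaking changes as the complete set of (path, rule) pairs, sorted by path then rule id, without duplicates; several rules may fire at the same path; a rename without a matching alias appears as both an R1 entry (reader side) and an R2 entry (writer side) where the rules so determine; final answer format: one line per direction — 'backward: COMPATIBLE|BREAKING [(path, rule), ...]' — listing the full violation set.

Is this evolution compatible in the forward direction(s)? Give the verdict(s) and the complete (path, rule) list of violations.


arrows below run writer -> reader for Invoice
forward analysis of Invoice with v1 as reader and v2 as writer:
  writer required, Channel -> Channel: reader kind maps from writer kind
  no writer field matches reader codes
  writer required, Geo -> Geo: reader meta maps from writer meta
  writer optional, string -> int32: reader quantity maps from writer quantity
  writer scores: unknown to reader
  writer enabled: unknown to reader
  writer optional, bool -> bool: reader meta.archived maps from writer meta.archived
  no writer field matches reader meta.title
  writer required, bytes -> bytes: reader meta.signature maps from writer meta.signature
  writer meta.country: unknown to reader
  rule R1 violated at codes
  rule R1 violated at meta.title
  rule R3 violated at quantity
  => forward verdict for Invoice: BREAKING, 3 violation(s)
remaining Invoice differences; none change what is asked:
  added field enabled to record Invoice: required bool, tag 32 (in v2 it sits last) -> its effect on Invoice is confined to the backward direction, not asked

forward: BREAKING [(codes, R1), (meta.title, R1), (quantity, R3)]


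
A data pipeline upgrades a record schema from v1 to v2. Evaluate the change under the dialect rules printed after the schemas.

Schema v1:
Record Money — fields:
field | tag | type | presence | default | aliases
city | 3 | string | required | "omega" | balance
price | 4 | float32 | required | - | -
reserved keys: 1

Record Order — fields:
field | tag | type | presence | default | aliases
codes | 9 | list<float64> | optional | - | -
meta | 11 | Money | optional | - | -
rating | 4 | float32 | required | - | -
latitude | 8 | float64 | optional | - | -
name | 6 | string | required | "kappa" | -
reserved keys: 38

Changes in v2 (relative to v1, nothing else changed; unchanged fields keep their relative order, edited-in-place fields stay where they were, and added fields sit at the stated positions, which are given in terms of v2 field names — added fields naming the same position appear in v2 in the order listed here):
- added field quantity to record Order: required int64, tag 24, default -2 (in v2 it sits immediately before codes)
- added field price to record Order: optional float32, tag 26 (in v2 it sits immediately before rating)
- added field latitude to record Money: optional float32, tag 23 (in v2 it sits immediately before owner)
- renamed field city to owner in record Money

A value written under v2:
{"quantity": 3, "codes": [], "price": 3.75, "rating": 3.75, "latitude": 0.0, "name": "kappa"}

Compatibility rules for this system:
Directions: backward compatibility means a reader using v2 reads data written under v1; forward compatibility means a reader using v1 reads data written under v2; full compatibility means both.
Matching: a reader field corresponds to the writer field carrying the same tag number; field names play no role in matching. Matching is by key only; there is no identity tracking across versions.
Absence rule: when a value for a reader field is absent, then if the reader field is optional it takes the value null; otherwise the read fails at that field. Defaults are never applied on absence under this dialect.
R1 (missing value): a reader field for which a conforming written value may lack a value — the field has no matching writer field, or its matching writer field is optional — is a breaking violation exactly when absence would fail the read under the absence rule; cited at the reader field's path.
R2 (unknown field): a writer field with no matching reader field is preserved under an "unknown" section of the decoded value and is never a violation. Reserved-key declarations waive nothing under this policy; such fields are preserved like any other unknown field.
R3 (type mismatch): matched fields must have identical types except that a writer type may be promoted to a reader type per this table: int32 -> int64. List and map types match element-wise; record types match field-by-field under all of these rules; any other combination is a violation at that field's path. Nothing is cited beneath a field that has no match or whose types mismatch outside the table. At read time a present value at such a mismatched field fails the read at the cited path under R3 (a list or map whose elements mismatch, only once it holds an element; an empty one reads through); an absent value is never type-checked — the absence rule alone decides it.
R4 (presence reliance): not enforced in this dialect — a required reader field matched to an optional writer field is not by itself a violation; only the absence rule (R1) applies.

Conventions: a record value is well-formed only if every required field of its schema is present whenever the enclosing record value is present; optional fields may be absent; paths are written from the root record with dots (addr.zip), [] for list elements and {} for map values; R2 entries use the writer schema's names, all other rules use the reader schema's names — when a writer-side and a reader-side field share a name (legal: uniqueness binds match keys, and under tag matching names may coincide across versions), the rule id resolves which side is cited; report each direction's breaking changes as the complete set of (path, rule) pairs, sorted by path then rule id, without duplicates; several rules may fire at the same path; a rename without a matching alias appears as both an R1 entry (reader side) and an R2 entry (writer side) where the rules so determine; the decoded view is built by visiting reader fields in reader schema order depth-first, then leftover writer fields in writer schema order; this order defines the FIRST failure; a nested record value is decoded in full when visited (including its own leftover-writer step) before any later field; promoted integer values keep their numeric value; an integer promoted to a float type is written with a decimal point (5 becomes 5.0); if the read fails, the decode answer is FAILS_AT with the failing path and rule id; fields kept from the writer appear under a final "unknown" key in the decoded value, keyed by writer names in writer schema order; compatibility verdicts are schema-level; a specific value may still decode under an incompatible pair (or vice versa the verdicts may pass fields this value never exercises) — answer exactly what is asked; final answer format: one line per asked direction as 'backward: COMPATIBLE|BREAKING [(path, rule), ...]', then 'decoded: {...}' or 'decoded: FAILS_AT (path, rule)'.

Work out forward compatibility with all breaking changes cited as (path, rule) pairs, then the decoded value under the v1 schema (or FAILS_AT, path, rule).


forward: COMPATIBLE []; decoded: {"codes": [], "meta": null, "rating": 3.75, "latitude": 0.0, "name": "kappa", "unknown": {"quantity": 3, "price": 3.75}}

each type pair in Order: writer, then reader
forward analysis of Order with v1 as reader and v2 as writer:
  writer optional, list<float64> -> list<float64>: reader codes maps from writer codes
  writer optional, Money -> Money: reader meta maps from writer meta
  writer required, float32 -> float32: reader rating maps from writer rating
  writer optional, float64 -> float64: reader latitude maps from writer latitude
  writer required, string -> string: reader name maps from writer name
  writer field quantity has no reader counterpart
  writer field price has no reader counterpart
  writer required, string -> string: reader meta.city maps from writer meta.owner
  writer required, float32 -> float32: reader meta.price maps from writer meta.price
  writer field meta.latitude has no reader counterpart
  => no violations; forward on Order: COMPATIBLE
migrating the Order value to v1:
  codes := []
  meta := null (not supplied -> null)
  rating := 3.75
  latitude := 0.0
  name := "kappa"
  writer quantity: kept under "unknown"
  writer price: kept under "unknown"
  => decoded: {"codes": [], "meta": null, "rating": 3.75, "latitude": 0.0, "name": "kappa", "unknown": {"quantity": 3, "price": 3.75}}
remaining Order differences; none change what is asked:
  added field latitude to record Money: optional float32, tag 23 (in v2 it sits immediately before owner) -> triggers nothing under Order's printed rules — same verdict
  renamed field city to owner in record Money -> triggers nothing under Order's printed rules — same verdict


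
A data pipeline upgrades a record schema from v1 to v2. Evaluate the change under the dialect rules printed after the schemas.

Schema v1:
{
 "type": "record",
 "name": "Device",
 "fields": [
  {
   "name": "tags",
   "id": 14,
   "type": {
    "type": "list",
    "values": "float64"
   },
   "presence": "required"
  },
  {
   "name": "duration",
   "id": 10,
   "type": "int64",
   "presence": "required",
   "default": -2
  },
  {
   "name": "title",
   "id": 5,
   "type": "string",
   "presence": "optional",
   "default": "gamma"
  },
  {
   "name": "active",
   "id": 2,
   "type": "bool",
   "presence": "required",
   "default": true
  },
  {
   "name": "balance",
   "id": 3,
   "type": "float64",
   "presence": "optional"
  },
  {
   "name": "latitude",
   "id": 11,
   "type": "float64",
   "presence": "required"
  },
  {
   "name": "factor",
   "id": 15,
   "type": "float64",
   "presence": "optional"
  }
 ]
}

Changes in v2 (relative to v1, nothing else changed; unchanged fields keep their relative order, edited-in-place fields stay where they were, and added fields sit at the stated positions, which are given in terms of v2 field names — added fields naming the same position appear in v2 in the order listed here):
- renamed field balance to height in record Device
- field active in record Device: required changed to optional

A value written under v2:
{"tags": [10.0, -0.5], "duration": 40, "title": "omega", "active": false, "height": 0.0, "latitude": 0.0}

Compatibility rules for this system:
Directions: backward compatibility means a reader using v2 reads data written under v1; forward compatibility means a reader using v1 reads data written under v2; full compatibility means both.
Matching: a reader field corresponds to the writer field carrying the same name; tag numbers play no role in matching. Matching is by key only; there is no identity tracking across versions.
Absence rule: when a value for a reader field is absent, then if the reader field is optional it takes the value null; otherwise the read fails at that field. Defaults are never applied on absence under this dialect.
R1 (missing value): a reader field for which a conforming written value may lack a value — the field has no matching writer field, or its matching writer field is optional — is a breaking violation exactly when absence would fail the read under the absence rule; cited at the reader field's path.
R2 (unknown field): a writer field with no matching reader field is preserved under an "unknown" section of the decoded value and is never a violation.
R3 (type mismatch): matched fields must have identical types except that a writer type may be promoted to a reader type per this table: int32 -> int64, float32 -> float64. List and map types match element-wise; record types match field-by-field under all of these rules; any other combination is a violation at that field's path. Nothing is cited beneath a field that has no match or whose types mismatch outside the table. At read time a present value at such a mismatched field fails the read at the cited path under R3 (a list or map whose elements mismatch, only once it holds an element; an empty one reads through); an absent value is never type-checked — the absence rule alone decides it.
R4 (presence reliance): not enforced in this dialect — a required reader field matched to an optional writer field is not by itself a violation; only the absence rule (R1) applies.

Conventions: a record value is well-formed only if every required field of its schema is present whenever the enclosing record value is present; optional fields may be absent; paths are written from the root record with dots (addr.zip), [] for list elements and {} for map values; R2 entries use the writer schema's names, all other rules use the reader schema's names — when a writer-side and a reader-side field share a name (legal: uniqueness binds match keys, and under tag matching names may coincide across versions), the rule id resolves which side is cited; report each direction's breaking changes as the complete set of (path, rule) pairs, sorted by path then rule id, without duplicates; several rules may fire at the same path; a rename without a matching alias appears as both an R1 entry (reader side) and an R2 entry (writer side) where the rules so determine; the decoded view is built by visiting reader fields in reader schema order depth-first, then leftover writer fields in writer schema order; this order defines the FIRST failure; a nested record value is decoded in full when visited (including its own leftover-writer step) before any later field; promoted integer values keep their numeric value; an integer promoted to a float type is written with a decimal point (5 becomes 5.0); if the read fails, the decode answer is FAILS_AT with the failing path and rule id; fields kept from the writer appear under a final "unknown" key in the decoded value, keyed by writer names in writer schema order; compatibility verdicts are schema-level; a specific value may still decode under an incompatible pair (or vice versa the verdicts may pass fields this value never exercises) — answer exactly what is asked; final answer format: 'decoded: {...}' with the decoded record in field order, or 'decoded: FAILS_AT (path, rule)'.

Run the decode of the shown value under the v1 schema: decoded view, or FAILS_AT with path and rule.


decoded: {"tags": [10.0, -0.5], "duration": 40, "title": "omega", "active": false, "balance": null, "latitude": 0.0, "factor": null, "unknown": {"height": 0.0}}

arrows below run writer -> reader for Device
decode walk for Device under reader schema v1:
  tags := [10.0, -0.5]
  duration := 40
  title := "omega"
  active := false
  balance := null (not supplied -> null)
  latitude := 0.0
  factor := null (not supplied -> null)
  writer height: kept under "unknown"
  => decoded: {"tags": [10.0, -0.5], "duration": 40, "title": "omega", "active": false, "balance": null, "latitude": 0.0, "factor": null, "unknown": {"height": 0.0}}
checking off the Device differences that do not matter here:
  field active in record Device: required changed to optional -> matters for Device compatibility verdicts, not for this value's decode
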